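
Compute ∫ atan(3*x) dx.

x*atan(3*x) - log(9*x**2 + 1)/6 + C

Use integration by parts with u = arctan(3*x), dv = dx.
Then du = 3/(9*x**2 + 1) dx.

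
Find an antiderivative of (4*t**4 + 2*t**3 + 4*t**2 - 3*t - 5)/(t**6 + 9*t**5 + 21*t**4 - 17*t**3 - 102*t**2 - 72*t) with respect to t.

Factor the denominator: t*(t - 2)*(t + 1)*(t + 3)**2*(t + 4).
Partial-fraction decomposition: -967/(72*(t + 4)) + 592/(45*(t + 3)) - 31/(3*(t + 3)**2) + 1/(9*(t + 1)) + 17/(180*(t - 2)) + 5/(72*t).
Integrate each term; A/(t−a) gives A·log|t−a|; A/(t−a)² gives −A/(t−a).

5*log(t)/72 + 17*log(t - 2)/180 + log(t + 1)/9 + 592*log(t + 3)/45 - 967*log(t + 4)/72 + 31/(3*t + 9) + C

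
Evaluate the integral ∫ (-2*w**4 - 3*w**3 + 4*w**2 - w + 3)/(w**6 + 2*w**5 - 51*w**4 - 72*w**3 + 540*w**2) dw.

Factor the denominator: w**2*(w - 6)*(w - 3)*(w + 5)*(w + 6).
Partial-fraction decomposition: 199/(432*(w + 6)) - 767/(2200*(w + 5)) + 23/(216*(w - 3)) - 1033/(4752*(w - 6)) - 1/(900*w) + 1/(180*w**2).
Integrate each term; A/(w−a) gives A·log|w−a|; A/(w−a)² gives −A/(w−a).

-log(w)/900 - 1033*log(w - 6)/4752 + 23*log(w - 3)/216 - 767*log(w + 5)/2200 + 199*log(w + 6)/432 - 1/(180*w) + C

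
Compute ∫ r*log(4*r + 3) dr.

r**2*log(4*r + 3)/2 - r**2/4 + 3*r/8 - 9*log(4*r + 3)/32 + C

Use integration by parts with u = log(4*r + 3), dv = r dr.
Then du = 4/(4*r + 3) dr and v = r**2/2.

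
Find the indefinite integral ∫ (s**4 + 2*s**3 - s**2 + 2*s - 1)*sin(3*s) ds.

Use integration by parts with u = s**4 + 2*s**3 - s**2 + 2*s - 1, dv = sin(3*s) ds, so v = -cos(3*s)/3.
Apply parts 4 times (tabular method): alternate signs, differentiate u down to 0, integrate dv up.

-s**4*cos(3*s)/3 + 4*s**3*sin(3*s)/9 - 2*s**3*cos(3*s)/3 + 2*s**2*sin(3*s)/3 + 7*s**2*cos(3*s)/9 - 14*s*sin(3*s)/27 - 2*s*cos(3*s)/9 + 2*sin(3*s)/27 + 13*cos(3*s)/81 + C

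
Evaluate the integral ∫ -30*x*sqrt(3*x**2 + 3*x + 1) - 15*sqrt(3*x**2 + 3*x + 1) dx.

Let u = 3*x**2 + 3*x + 1, so du = (6*x + 3) dx.
Rewriting, the integral becomes -5·∫ √u du = -5·(2/3)u^(3/2).
Substituting back, u = 3*x**2 + 3*x + 1.

-10*(3*x**2 + 3*x + 1)**(3/2)/3 + C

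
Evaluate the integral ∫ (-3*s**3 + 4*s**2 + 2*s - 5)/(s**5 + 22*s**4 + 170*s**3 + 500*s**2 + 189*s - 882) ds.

-log(s - 1)/896 - 53*log(s + 3)/96 + 775*log(s + 6)/21 - 4653*log(s + 7)/128 + 603/(16*s + 112) + C

Factor the denominator: (s - 1)*(s + 3)*(s + 6)*(s + 7)**2.
Partial-fraction decomposition: -4653/(128*(s + 7)) - 603/(16*(s + 7)**2) + 775/(21*(s + 6)) - 53/(96*(s + 3)) - 1/(896*(s - 1)).
Integrate each term; A/(s−a) gives A·log|s−a|; A/(s−a)² gives −A/(s−a).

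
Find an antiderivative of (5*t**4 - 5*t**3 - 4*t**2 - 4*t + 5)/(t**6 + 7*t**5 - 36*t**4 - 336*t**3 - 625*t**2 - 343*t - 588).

Factor the denominator: (t - 7)*(t + 3)*(t + 4)*(t + 7)*(t**2 + 1).
Partial-fraction decomposition: (87*t - 161)/(8500*(t**2 + 1)) - 4519/(2800*(t + 7)) + 519/(187*(t + 4)) - 521/(400*(t + 3)) + 10071/(77000*(t - 7)).
Integrate each term; A/(t−a) gives A·log|t−a|; the (Bt+D)/(t²+p²) term gives a log and an atan.

10071*log(t - 7)/77000 - 521*log(t + 3)/400 + 519*log(t + 4)/187 - 4519*log(t + 7)/2800 + 87*log(t**2 + 1)/17000 - 161*atan(t)/8500 + C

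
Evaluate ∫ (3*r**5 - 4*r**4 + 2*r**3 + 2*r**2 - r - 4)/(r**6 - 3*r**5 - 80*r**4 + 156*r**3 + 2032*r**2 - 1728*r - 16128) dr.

Factor the denominator: (r - 7)*(r - 6)*(r - 4)*(r + 4)**2*(r + 6).
Partial-fraction decomposition: 2887/(624*(r + 6)) - 314309/(96800*(r + 4)) + 131/(55*(r + 4)**2) + 55/(96*(r - 4)) - 9319/(1200*(r - 6)) + 41590/(4719*(r - 7)).
Integrate each term; A/(r−a) gives A·log|r−a|; A/(r−a)² gives −A/(r−a).

41590*log(r - 7)/4719 - 9319*log(r - 6)/1200 + 55*log(r - 4)/96 - 314309*log(r + 4)/96800 + 2887*log(r + 6)/624 - 131/(55*r + 220) + C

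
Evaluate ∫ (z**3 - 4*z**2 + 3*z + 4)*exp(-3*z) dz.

Use integration by parts with u = z**3 - 4*z**2 + 3*z + 4, dv = exp(-3*z) dz, so v = -exp(-3*z)/3.
Apply parts 3 times (tabular method): alternate signs, differentiate u down to 0, integrate dv up.

(-3*z**3 + 9*z**2 - 3*z - 13)*exp(-3*z)/9 + C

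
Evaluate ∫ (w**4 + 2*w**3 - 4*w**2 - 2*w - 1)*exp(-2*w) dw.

Use integration by parts with u = w**4 + 2*w**3 - 4*w**2 - 2*w - 1, dv = exp(-2*w) dw, so v = -exp(-2*w)/2.
Apply parts 4 times (tabular method): alternate signs, differentiate u down to 0, integrate dv up.

(-w**4 - 4*w**3 - 2*w**2 + 1)*exp(-2*w)/2 + C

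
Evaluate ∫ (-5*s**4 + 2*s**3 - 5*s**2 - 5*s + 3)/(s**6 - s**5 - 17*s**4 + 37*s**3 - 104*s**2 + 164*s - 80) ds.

-1249*log(s - 4)/1620 + 8*log(s - 1)/27 + 868*log(s + 5)/2349 + 61*log(s**2 + 4)/1160 - 69*atan(s/2)/290 - 1/(9*s - 9) + C

Factor the denominator: (s - 4)*(s - 1)**2*(s + 5)*(s**2 + 4).
Partial-fraction decomposition: (61*s - 276)/(580*(s**2 + 4)) + 868/(2349*(s + 5)) + 8/(27*(s - 1)) + 1/(9*(s - 1)**2) - 1249/(1620*(s - 4)).
Integrate each term; A/(s−a) gives A·log|s−a|; the (Bs+D)/(s²+p²) term gives a log and an atan.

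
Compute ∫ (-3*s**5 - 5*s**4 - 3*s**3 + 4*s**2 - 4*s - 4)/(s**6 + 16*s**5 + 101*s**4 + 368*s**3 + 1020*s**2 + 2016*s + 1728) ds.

Factor the denominator: (s + 2)*(s + 4)**2*(s + 6)*(s**2 + 9).
Partial-fraction decomposition: (6308*s + 3543)/(14625*(s**2 + 9)) - 883/(36*(s + 6)) + 2601/(125*(s + 4)) - 103/(5*(s + 4)**2) + 15/(52*(s + 2)).
Integrate each term; A/(s−a) gives A·log|s−a|; the (Bs+D)/(s²+p²) term gives a log and an atan.

15*log(s + 2)/52 + 2601*log(s + 4)/125 - 883*log(s + 6)/36 + 3154*log(s**2 + 9)/14625 + 1181*atan(s/3)/14625 + 103/(5*s + 20) + C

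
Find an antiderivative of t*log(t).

Use integration by parts with u = log(t), dv = t dt.
Then du = 1/t dt and v = t**2/2.

t**2*log(t)/2 - t**2/4 + C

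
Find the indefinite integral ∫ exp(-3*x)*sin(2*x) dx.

-3*exp(-3*x)*sin(2*x)/13 - 2*exp(-3*x)*cos(2*x)/13 + C

Let I denote the integral. Integrate by parts with u = sin(2*x), dv = exp(-3*x) dx, so v = -exp(-3*x)/3: I = -exp(-3*x)*sin(2*x)/3 + (2/3)·∫ exp(-3*x)*cos(2*x) dx.
Apply parts again with u = cos(2*x), dv = exp(-3*x) dx: ∫ exp(-3*x)*cos(2*x) dx = -exp(-3*x)*cos(2*x)/3 − (2/3)·I. Substituting back brings back I: I = -exp(-3*x)*sin(2*x)/3 - 2*exp(-3*x)*cos(2*x)/9 − (4/9)·I.
Solving for I: (1 + 4/9)·I equals the remaining terms, so I = (9/13)·(-exp(-3*x)*sin(2*x)/3 - 2*exp(-3*x)*cos(2*x)/9).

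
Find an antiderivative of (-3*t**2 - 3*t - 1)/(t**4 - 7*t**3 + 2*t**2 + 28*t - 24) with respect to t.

-127*log(t - 6)/160 + 19*log(t - 2)/16 - 7*log(t - 1)/15 + 7*log(t + 2)/96 + C

Factor the denominator: (t - 6)*(t - 2)*(t - 1)*(t + 2).
Partial-fraction decomposition: 7/(96*(t + 2)) - 7/(15*(t - 1)) + 19/(16*(t - 2)) - 127/(160*(t - 6)).
Integrate each term: A/(t−a) contributes A·log|t−a|.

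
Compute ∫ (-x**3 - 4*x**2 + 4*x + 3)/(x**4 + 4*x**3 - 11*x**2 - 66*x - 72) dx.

-109*log(x - 4)/294 + 13*log(x + 2)/6 - 137*log(x + 3)/49 + 18/(7*x + 21) + C

Factor the denominator: (x - 4)*(x + 2)*(x + 3)**2.
Partial-fraction decomposition: -137/(49*(x + 3)) - 18/(7*(x + 3)**2) + 13/(6*(x + 2)) - 109/(294*(x - 4)).
Integrate each term; A/(x−a) gives A·log|x−a|; A/(x−a)² gives −A/(x−a).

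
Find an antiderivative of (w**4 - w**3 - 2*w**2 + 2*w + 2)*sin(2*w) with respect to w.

Use integration by parts with u = w**4 - w**3 - 2*w**2 + 2*w + 2, dv = sin(2*w) dw, so v = -cos(2*w)/2.
Apply parts 4 times (tabular method): alternate signs, differentiate u down to 0, integrate dv up.

-w**4*cos(2*w)/2 + w**3*sin(2*w) + w**3*cos(2*w)/2 - 3*w**2*sin(2*w)/4 + 5*w**2*cos(2*w)/2 - 5*w*sin(2*w)/2 - 7*w*cos(2*w)/4 + 7*sin(2*w)/8 - 9*cos(2*w)/4 + C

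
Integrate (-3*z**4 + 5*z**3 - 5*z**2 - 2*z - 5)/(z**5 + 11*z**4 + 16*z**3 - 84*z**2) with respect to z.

31*log(z)/882 - 37*log(z - 2)/288 + 5141*log(z + 6)/288 - 9154*log(z + 7)/441 - 5/(84*z) + C

Factor the denominator: z**2*(z - 2)*(z + 6)*(z + 7).
Partial-fraction decomposition: -9154/(441*(z + 7)) + 5141/(288*(z + 6)) - 37/(288*(z - 2)) + 31/(882*z) + 5/(84*z**2).
Integrate each term; A/(z−a) gives A·log|z−a|; A/(z−a)² gives −A/(z−a).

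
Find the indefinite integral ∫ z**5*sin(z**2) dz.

Let u = z², du = 2z dz; rewrite as (1/2)∫ u^2·sin(1u) du.
Now integrate by parts 2 times.

-z**4*cos(z**2)/2 + z**2*sin(z**2) + cos(z**2) + C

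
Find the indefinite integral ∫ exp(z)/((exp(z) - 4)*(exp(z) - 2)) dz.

Let u = e^z, du = e^z dz.
The integral becomes ∫ du/((u-4)(u-2)); decompose into partial fractions.

log(exp(z) - 4)/2 - log(exp(z) - 2)/2 + C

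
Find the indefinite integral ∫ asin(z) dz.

z*asin(z) + sqrt(-z**2 + 1) + C

Use integration by parts with u = arcsin(z), dv = dz.
Then du = 1/sqrt(-z**2 + 1) dz.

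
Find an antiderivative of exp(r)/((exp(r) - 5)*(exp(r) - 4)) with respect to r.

Let u = e^r, du = e^r dr.
The integral becomes ∫ du/((u-5)(u-4)); decompose into partial fractions.

log(exp(r) - 5) - log(exp(r) - 4) + C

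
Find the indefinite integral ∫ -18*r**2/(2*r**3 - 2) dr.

Let u = 2*r**3 - 2, so du = (6*r**2) dr.
Rewriting, the integral becomes -3·∫ 1/u du = -3·log(u).
Substituting back, u = 2*r**3 - 2.

-3*log(2*r**3 - 2) + C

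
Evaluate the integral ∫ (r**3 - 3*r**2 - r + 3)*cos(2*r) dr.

r**3*sin(2*r)/2 - 3*r**2*sin(2*r)/2 + 3*r**2*cos(2*r)/4 - 5*r*sin(2*r)/4 - 3*r*cos(2*r)/2 + 9*sin(2*r)/4 - 5*cos(2*r)/8 + C

Use integration by parts with u = r**3 - 3*r**2 - r + 3, dv = cos(2*r) dr, so v = sin(2*r)/2.
Apply parts 3 times (tabular method): alternate signs, differentiate u down to 0, integrate dv up.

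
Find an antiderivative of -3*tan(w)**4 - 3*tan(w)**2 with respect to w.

-tan(w)**3 + C

Let u = tan(w), so du = (tan(w)**2 + 1) dw.
Rewriting, the integral becomes -3·∫ u^2 du = -3·u^3/3.
Substituting back, u = tan(w).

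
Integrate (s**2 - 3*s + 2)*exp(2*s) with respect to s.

Use integration by parts with u = s**2 - 3*s + 2, dv = exp(2*s) ds, so v = exp(2*s)/2.
Apply parts 2 times (tabular method): alternate signs, differentiate u down to 0, integrate dv up.

(s**2 - 4*s + 4)*exp(2*s)/2 + C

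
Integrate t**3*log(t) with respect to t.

Use integration by parts with u = log(t), dv = t**3 dt.
Then du = 1/t dt and v = t**4/4.

t**4*log(t)/4 - t**4/16 + C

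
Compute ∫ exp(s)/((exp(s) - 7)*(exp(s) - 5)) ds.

Let u = e^s, du = e^s ds.
The integral becomes ∫ du/((u-5)(u-7)); decompose into partial fractions.

log(exp(s) - 7)/2 - log(exp(s) - 5)/2 + C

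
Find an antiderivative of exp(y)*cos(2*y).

2*exp(y)*sin(2*y)/5 + exp(y)*cos(2*y)/5 + C

Let I denote the integral. Integrate by parts with u = cos(2*y), dv = exp(y) dy, so v = exp(y): I = exp(y)*cos(2*y) + 2·∫ exp(y)*sin(2*y) dy.
Apply parts again with u = sin(2*y), dv = exp(y) dy: ∫ exp(y)*sin(2*y) dy = exp(y)*sin(2*y) − 2·I. Substituting back brings back I: I = 2*exp(y)*sin(2*y) + exp(y)*cos(2*y) − 4·I.
Solving for I: (1 + 4)·I equals the remaining terms, so I = (1/5)·(2*exp(y)*sin(2*y) + exp(y)*cos(2*y)).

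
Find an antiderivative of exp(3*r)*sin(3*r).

exp(3*r)*sin(3*r)/6 - exp(3*r)*cos(3*r)/6 + C

Let I denote the integral. Integrate by parts with u = sin(3*r), dv = exp(3*r) dr, so v = exp(3*r)/3: I = exp(3*r)*sin(3*r)/3 − ∫ exp(3*r)*cos(3*r) dr.
Apply parts again with u = cos(3*r), dv = exp(3*r) dr: ∫ exp(3*r)*cos(3*r) dr = exp(3*r)*cos(3*r)/3 + I. Substituting back brings back I: I = exp(3*r)*sin(3*r)/3 - exp(3*r)*cos(3*r)/3 − I.
Solving for I: (1 + 1)·I equals the remaining terms, so I = (1/2)·(exp(3*r)*sin(3*r)/3 - exp(3*r)*cos(3*r)/3).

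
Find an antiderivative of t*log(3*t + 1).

Use integration by parts with u = log(3*t + 1), dv = t dt.
Then du = 3/(3*t + 1) dt and v = t**2/2.

t**2*log(3*t + 1)/2 - t**2/4 + t/6 - log(3*t + 1)/18 + C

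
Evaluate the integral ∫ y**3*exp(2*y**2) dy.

Let u = y², du = 2y dy; rewrite as (1/2)∫ u^1·exp(2u) du.
Now integrate by parts 1 time.

(2*y**2 - 1)*exp(2*y**2)/8 + C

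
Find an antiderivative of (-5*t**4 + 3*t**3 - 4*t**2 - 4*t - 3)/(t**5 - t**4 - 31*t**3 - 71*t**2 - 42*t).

log(t)/14 - 11203*log(t - 7)/5040 - 11*log(t + 1)/16 + 115*log(t + 2)/18 - 171*log(t + 3)/20 + C

Factor the denominator: t*(t - 7)*(t + 1)*(t + 2)*(t + 3).
Partial-fraction decomposition: -171/(20*(t + 3)) + 115/(18*(t + 2)) - 11/(16*(t + 1)) - 11203/(5040*(t - 7)) + 1/(14*t).
Integrate each term: A/(t−a) contributes A·log|t−a|.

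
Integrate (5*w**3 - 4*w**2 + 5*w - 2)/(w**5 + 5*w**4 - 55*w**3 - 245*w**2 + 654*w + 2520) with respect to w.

Factor the denominator: (w - 6)*(w - 4)*(w + 3)*(w + 5)*(w + 7).
Partial-fraction decomposition: -487/(286*(w + 7)) + 188/(99*(w + 5)) - 47/(126*(w + 3)) - 137/(693*(w - 4)) + 482/(1287*(w - 6)).
Integrate each term: A/(w−a) contributes A·log|w−a|.

482*log(w - 6)/1287 - 137*log(w - 4)/693 - 47*log(w + 3)/126 + 188*log(w + 5)/99 - 487*log(w + 7)/286 + C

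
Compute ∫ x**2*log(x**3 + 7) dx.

x**3*log(x**3 + 7)/3 - x**3/3 + 7*log(x**3 + 7)/3 + C

Let u = x**3 + 7, so du = (3*x**2) dx.
The integral becomes (1/3)·∫ log(u) du; integrate by parts with u′=log(u), dv′=du.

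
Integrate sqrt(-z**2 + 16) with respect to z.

Substitute z = 4·sin(θ), so dz = 4·cos(θ) dθ and the radical becomes sqrt(-z**2 + 16) = 4·cos(θ) by the Pythagorean identity.
Integrate the resulting trig expression in θ, then back-substitute θ = asin(z/4), sin(θ) = z/4, cos(θ) = sqrt(-z**2 + 16)/4 (absorbing any constant into C).

z*sqrt(-z**2 + 16)/2 + 8*asin(z/4) + C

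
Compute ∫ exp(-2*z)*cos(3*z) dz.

3*exp(-2*z)*sin(3*z)/13 - 2*exp(-2*z)*cos(3*z)/13 + C

Let I denote the integral. Integrate by parts with u = cos(3*z), dv = exp(-2*z) dz, so v = -exp(-2*z)/2: I = -exp(-2*z)*cos(3*z)/2 − (3/2)·∫ exp(-2*z)*sin(3*z) dz.
Apply parts again with u = sin(3*z), dv = exp(-2*z) dz: ∫ exp(-2*z)*sin(3*z) dz = -exp(-2*z)*sin(3*z)/2 + (3/2)·I. Substituting back brings back I: I = 3*exp(-2*z)*sin(3*z)/4 - exp(-2*z)*cos(3*z)/2 − (9/4)·I.
Solving for I: (1 + 9/4)·I equals the remaining terms, so I = (4/13)·(3*exp(-2*z)*sin(3*z)/4 - exp(-2*z)*cos(3*z)/2).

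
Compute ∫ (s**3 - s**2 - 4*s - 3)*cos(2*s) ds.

s**3*sin(2*s)/2 - s**2*sin(2*s)/2 + 3*s**2*cos(2*s)/4 - 11*s*sin(2*s)/4 - s*cos(2*s)/2 - 5*sin(2*s)/4 - 11*cos(2*s)/8 + C

Use integration by parts with u = s**3 - s**2 - 4*s - 3, dv = cos(2*s) ds, so v = sin(2*s)/2.
Apply parts 3 times (tabular method): alternate signs, differentiate u down to 0, integrate dv up.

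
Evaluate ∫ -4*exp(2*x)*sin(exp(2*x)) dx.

2*cos(exp(2*x)) + C

Let u = exp(2*x), so du = (2*exp(2*x)) dx.
Rewriting, the integral becomes -2·∫ sin(u) du = -2·-cos(u).
Substituting back, u = exp(2*x).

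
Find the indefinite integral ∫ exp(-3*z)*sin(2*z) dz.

-3*exp(-3*z)*sin(2*z)/13 - 2*exp(-3*z)*cos(2*z)/13 + C

Let I denote the integral. Integrate by parts with u = sin(2*z), dv = exp(-3*z) dz, so v = -exp(-3*z)/3: I = -exp(-3*z)*sin(2*z)/3 + (2/3)·∫ exp(-3*z)*cos(2*z) dz.
Apply parts again with u = cos(2*z), dv = exp(-3*z) dz: ∫ exp(-3*z)*cos(2*z) dz = -exp(-3*z)*cos(2*z)/3 − (2/3)·I. Substituting back brings back I: I = -exp(-3*z)*sin(2*z)/3 - 2*exp(-3*z)*cos(2*z)/9 − (4/9)·I.
Solving for I: (1 + 4/9)·I equals the remaining terms, so I = (9/13)·(-exp(-3*z)*sin(2*z)/3 - 2*exp(-3*z)*cos(2*z)/9).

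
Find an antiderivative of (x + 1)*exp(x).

x*exp(x) + C

Use integration by parts with u = x + 1, dv = exp(x) dx, so v = exp(x).
Apply parts 1 times (tabular method): alternate signs, differentiate u down to 0, integrate dv up.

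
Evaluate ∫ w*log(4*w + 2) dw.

Use integration by parts with u = log(4*w + 2), dv = w dw.
Then du = 4/(4*w + 2) dw and v = w**2/2.

w**2*log(4*w + 2)/2 - w**2/4 + w/4 - log(2*w + 1)/8 + C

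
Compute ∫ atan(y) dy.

Use integration by parts with u = arctan(y), dv = dy.
Then du = 1/(y**2 + 1) dy.

y*atan(y) - log(y**2 + 1)/2 + C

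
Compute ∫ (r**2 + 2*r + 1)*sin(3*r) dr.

-r**2*cos(3*r)/3 + 2*r*sin(3*r)/9 - 2*r*cos(3*r)/3 + 2*sin(3*r)/9 - 7*cos(3*r)/27 + C

Use integration by parts with u = r**2 + 2*r + 1, dv = sin(3*r) dr, so v = -cos(3*r)/3.
Apply parts 2 times (tabular method): alternate signs, differentiate u down to 0, integrate dv up.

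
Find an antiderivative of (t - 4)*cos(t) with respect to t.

Use integration by parts with u = t - 4, dv = cos(t) dt, so v = sin(t).
Apply parts 1 times (tabular method): alternate signs, differentiate u down to 0, integrate dv up.

t*sin(t) - 4*sin(t) + cos(t) + C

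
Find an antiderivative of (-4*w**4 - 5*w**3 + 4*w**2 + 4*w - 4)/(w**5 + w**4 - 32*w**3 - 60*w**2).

-23*log(w)/225 - 1525*log(w - 6)/792 + 5*log(w + 2)/24 - 1799*log(w + 5)/825 - 1/(15*w) + C

Factor the denominator: w**2*(w - 6)*(w + 2)*(w + 5).
Partial-fraction decomposition: -1799/(825*(w + 5)) + 5/(24*(w + 2)) - 1525/(792*(w - 6)) - 23/(225*w) + 1/(15*w**2).
Integrate each term; A/(w−a) gives A·log|w−a|; A/(w−a)² gives −A/(w−a).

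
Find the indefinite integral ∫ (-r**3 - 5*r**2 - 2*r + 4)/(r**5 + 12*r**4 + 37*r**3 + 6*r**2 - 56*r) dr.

-log(r)/14 - log(r - 1)/30 - log(r + 2)/15 + log(r + 4)/30 + 29*log(r + 7)/210 + C

Factor the denominator: r*(r - 1)*(r + 2)*(r + 4)*(r + 7).
Partial-fraction decomposition: 29/(210*(r + 7)) + 1/(30*(r + 4)) - 1/(15*(r + 2)) - 1/(30*(r - 1)) - 1/(14*r).
Integrate each term: A/(r−a) contributes A·log|r−a|.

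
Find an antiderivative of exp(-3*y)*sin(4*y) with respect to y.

-3*exp(-3*y)*sin(4*y)/25 - 4*exp(-3*y)*cos(4*y)/25 + C

Let I denote the integral. Integrate by parts with u = sin(4*y), dv = exp(-3*y) dy, so v = -exp(-3*y)/3: I = -exp(-3*y)*sin(4*y)/3 + (4/3)·∫ exp(-3*y)*cos(4*y) dy.
Apply parts again with u = cos(4*y), dv = exp(-3*y) dy: ∫ exp(-3*y)*cos(4*y) dy = -exp(-3*y)*cos(4*y)/3 − (4/3)·I. Substituting back brings back I: I = -exp(-3*y)*sin(4*y)/3 - 4*exp(-3*y)*cos(4*y)/9 − (16/9)·I.
Solving for I: (1 + 16/9)·I equals the remaining terms, so I = (9/25)·(-exp(-3*y)*sin(4*y)/3 - 4*exp(-3*y)*cos(4*y)/9).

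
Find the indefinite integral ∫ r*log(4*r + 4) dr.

r**2*log(4*r + 4)/2 - r**2/4 + r/2 - log(r + 1)/2 + C

Use integration by parts with u = log(4*r + 4), dv = r dr.
Then du = 4/(4*r + 4) dr and v = r**2/2.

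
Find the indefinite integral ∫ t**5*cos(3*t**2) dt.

t**4*sin(3*t**2)/6 + t**2*cos(3*t**2)/9 - sin(3*t**2)/27 + C

Let u = t², du = 2t dt; rewrite as (1/2)∫ u^2·cos(3u) du.
Now integrate by parts 2 times.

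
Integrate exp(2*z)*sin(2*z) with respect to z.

exp(2*z)*sin(2*z)/4 - exp(2*z)*cos(2*z)/4 + C

Let I denote the integral. Integrate by parts with u = sin(2*z), dv = exp(2*z) dz, so v = exp(2*z)/2: I = exp(2*z)*sin(2*z)/2 − ∫ exp(2*z)*cos(2*z) dz.
Apply parts again with u = cos(2*z), dv = exp(2*z) dz: ∫ exp(2*z)*cos(2*z) dz = exp(2*z)*cos(2*z)/2 + I. Substituting back brings back I: I = exp(2*z)*sin(2*z)/2 - exp(2*z)*cos(2*z)/2 − I.
Solving for I: (1 + 1)·I equals the remaining terms, so I = (1/2)·(exp(2*z)*sin(2*z)/2 - exp(2*z)*cos(2*z)/2).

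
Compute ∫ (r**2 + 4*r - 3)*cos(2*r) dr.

r**2*sin(2*r)/2 + 2*r*sin(2*r) + r*cos(2*r)/2 - 7*sin(2*r)/4 + cos(2*r) + C

Use integration by parts with u = r**2 + 4*r - 3, dv = cos(2*r) dr, so v = sin(2*r)/2.
Apply parts 2 times (tabular method): alternate signs, differentiate u down to 0, integrate dv up.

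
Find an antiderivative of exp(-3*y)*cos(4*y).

Let I denote the integral. Integrate by parts with u = cos(4*y), dv = exp(-3*y) dy, so v = -exp(-3*y)/3: I = -exp(-3*y)*cos(4*y)/3 − (4/3)·∫ exp(-3*y)*sin(4*y) dy.
Apply parts again with u = sin(4*y), dv = exp(-3*y) dy: ∫ exp(-3*y)*sin(4*y) dy = -exp(-3*y)*sin(4*y)/3 + (4/3)·I. Substituting back brings back I: I = 4*exp(-3*y)*sin(4*y)/9 - exp(-3*y)*cos(4*y)/3 − (16/9)·I.
Solving for I: (1 + 16/9)·I equals the remaining terms, so I = (9/25)·(4*exp(-3*y)*sin(4*y)/9 - exp(-3*y)*cos(4*y)/3).

4*exp(-3*y)*sin(4*y)/25 - 3*exp(-3*y)*cos(4*y)/25 + C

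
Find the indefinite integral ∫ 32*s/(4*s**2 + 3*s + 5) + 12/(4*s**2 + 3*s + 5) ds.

Let u = 4*s**2 + 3*s + 5, so du = (8*s + 3) ds.
Rewriting, the integral becomes 4·∫ 1/u du = 4·log(u).
Substituting back, u = 4*s**2 + 3*s + 5.

4*log(4*s**2 + 3*s + 5) + C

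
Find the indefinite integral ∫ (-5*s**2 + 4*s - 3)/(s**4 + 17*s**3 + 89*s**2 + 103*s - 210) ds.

Factor the denominator: (s - 1)*(s + 5)*(s + 6)*(s + 7).
Partial-fraction decomposition: 69/(4*(s + 7)) - 207/(7*(s + 6)) + 37/(3*(s + 5)) - 1/(84*(s - 1)).
Integrate each term: A/(s−a) contributes A·log|s−a|.

-log(s - 1)/84 + 37*log(s + 5)/3 - 207*log(s + 6)/7 + 69*log(s + 7)/4 + C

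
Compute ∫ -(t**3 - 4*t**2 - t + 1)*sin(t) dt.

Use integration by parts with u = t**3 - 4*t**2 - t + 1, dv = -sin(t) dt, so v = cos(t).
Apply parts 3 times (tabular method): alternate signs, differentiate u down to 0, integrate dv up.

t**3*cos(t) - 3*t**2*sin(t) - 4*t**2*cos(t) + 8*t*sin(t) - 7*t*cos(t) + 7*sin(t) + 9*cos(t) + C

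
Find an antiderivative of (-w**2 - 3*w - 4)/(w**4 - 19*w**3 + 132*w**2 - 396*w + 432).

Factor the denominator: (w - 6)**2*(w - 4)*(w - 3).
Partial-fraction decomposition: 22/(9*(w - 3)) - 8/(w - 4) + 50/(9*(w - 6)) - 29/(3*(w - 6)**2).
Integrate each term; A/(w−a) gives A·log|w−a|; A/(w−a)² gives −A/(w−a).

50*log(w - 6)/9 - 8*log(w - 4) + 22*log(w - 3)/9 + 29/(3*w - 18) + C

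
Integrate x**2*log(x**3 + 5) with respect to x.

x**3*log(x**3 + 5)/3 - x**3/3 + 5*log(x**3 + 5)/3 + C

Let u = x**3 + 5, so du = (3*x**2) dx.
The integral becomes (1/3)·∫ log(u) du; integrate by parts with u′=log(u), dv′=du.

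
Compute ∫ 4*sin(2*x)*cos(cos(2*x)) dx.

-2*sin(cos(2*x)) + C

Let u = cos(2*x), so du = (-2*sin(2*x)) dx.
Rewriting, the integral becomes -2·∫ cos(u) du = -2·sin(u).
Substituting back, u = cos(2*x).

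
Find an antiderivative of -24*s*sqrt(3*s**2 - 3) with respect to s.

-8*(3*s**2 - 3)**(3/2)/3 + C

Let u = 3*s**2 - 3, so du = (6*s) ds.
Rewriting, the integral becomes -4·∫ √u du = -4·(2/3)u^(3/2).
Substituting back, u = 3*s**2 - 3.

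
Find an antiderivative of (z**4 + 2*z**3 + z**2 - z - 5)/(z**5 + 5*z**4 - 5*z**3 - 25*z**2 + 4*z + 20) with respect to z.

Factor the denominator: (z - 2)*(z - 1)*(z + 1)*(z + 2)*(z + 5).
Partial-fraction decomposition: 50/(63*(z + 5)) - 1/(36*(z + 2)) - 1/(6*(z + 1)) + 1/(18*(z - 1)) + 29/(84*(z - 2)).
Integrate each term: A/(z−a) contributes A·log|z−a|.

29*log(z - 2)/84 + log(z - 1)/18 - log(z + 1)/6 - log(z + 2)/36 + 50*log(z + 5)/63 + C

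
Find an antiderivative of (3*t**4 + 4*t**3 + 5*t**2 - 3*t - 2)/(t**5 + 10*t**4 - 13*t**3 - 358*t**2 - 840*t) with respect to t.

Factor the denominator: t*(t - 6)*(t + 4)*(t + 5)*(t + 7).
Partial-fraction decomposition: 6095/(546*(t + 7)) - 1513/(110*(t + 5)) + 301/(60*(t + 4)) + 1228/(2145*(t - 6)) + 1/(420*t).
Integrate each term: A/(t−a) contributes A·log|t−a|.

log(t)/420 + 1228*log(t - 6)/2145 + 301*log(t + 4)/60 - 1513*log(t + 5)/110 + 6095*log(t + 7)/546 + C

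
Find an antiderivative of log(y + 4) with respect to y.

Use integration by parts with u = log(y + 4), dv = dy.
Then du = 1/(y + 4) dy and v = y.

y*log(y + 4) - y + 4*log(y + 4) + C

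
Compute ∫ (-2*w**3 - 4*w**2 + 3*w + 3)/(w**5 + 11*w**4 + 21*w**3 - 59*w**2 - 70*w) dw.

Factor the denominator: w*(w - 2)*(w + 1)*(w + 5)*(w + 7).
Partial-fraction decomposition: 118/(189*(w + 7)) - 69/(140*(w + 5)) - 1/(36*(w + 1)) - 23/(378*(w - 2)) - 3/(70*w).
Integrate each term: A/(w−a) contributes A·log|w−a|.

-3*log(w)/70 - 23*log(w - 2)/378 - log(w + 1)/36 - 69*log(w + 5)/140 + 118*log(w + 7)/189 + C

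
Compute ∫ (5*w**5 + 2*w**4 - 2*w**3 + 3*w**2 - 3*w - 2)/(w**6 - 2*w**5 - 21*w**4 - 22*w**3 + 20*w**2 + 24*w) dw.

Factor the denominator: w*(w - 6)*(w - 1)*(w + 1)*(w + 2)**2.
Partial-fraction decomposition: 109/(48*(w + 2)) - 2/(w + 2)**2 - 3/(14*(w + 1)) - 1/(30*(w - 1)) + 5141/(1680*(w - 6)) - 1/(12*w).
Integrate each term; A/(w−a) gives A·log|w−a|; A/(w−a)² gives −A/(w−a).

-log(w)/12 + 5141*log(w - 6)/1680 - log(w - 1)/30 - 3*log(w + 1)/14 + 109*log(w + 2)/48 + 2/(w + 2) + C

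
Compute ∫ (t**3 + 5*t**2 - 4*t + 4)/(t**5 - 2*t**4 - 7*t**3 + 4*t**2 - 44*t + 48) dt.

11*log(t - 4)/35 - log(t - 1)/10 + 17*log(t + 3)/182 - 2*log(t**2 + 4)/13 + 4*atan(t/2)/65 + C

Factor the denominator: (t - 4)*(t - 1)*(t + 3)*(t**2 + 4).
Partial-fraction decomposition: -4*(5*t - 2)/(65*(t**2 + 4)) + 17/(182*(t + 3)) - 1/(10*(t - 1)) + 11/(35*(t - 4)).
Integrate each term; A/(t−a) gives A·log|t−a|; the (Bt+D)/(t²+p²) term gives a log and an atan.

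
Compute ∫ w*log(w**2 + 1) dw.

Let u = w**2 + 1, so du = (2*w) dw.
The integral becomes (1/2)·∫ log(u) du; integrate by parts with u′=log(u), dv′=du.

w**2*log(w**2 + 1)/2 - w**2/2 + log(w**2 + 1)/2 + C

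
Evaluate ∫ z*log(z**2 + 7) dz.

Let u = z**2 + 7, so du = (2*z) dz.
The integral becomes (1/2)·∫ log(u) du; integrate by parts with u′=log(u), dv′=du.

z**2*log(z**2 + 7)/2 - z**2/2 + 7*log(z**2 + 7)/2 + C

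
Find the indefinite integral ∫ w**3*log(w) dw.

w**4*log(w)/4 - w**4/16 + C

Use integration by parts with u = log(w), dv = w**3 dw.
Then du = 1/w dw and v = w**4/4.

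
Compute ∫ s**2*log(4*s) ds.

Use integration by parts with u = log(4*s), dv = s**2 ds.
Then du = 1/s ds and v = s**3/3.

s**3*(log(s) + 2*log(2))/3 - s**3/9 + C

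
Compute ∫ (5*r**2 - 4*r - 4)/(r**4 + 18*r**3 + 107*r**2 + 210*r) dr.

Factor the denominator: r*(r + 5)*(r + 6)*(r + 7).
Partial-fraction decomposition: -269/(14*(r + 7)) + 100/(3*(r + 6)) - 141/(10*(r + 5)) - 2/(105*r).
Integrate each term: A/(r−a) contributes A·log|r−a|.

-2*log(r)/105 - 141*log(r + 5)/10 + 100*log(r + 6)/3 - 269*log(r + 7)/14 + C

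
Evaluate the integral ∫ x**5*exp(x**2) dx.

Let u = x², du = 2x dx; rewrite as (1/2)∫ u^2·exp(1u) du.
Now integrate by parts 2 times.

(x**4 - 2*x**2 + 2)*exp(x**2)/2 + C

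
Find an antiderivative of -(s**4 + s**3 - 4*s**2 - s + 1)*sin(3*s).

s**4*cos(3*s)/3 - 4*s**3*sin(3*s)/9 + s**3*cos(3*s)/3 - s**2*sin(3*s)/3 - 16*s**2*cos(3*s)/9 + 32*s*sin(3*s)/27 - 5*s*cos(3*s)/9 + 5*sin(3*s)/27 + 59*cos(3*s)/81 + C

Use integration by parts with u = s**4 + s**3 - 4*s**2 - s + 1, dv = -sin(3*s) ds, so v = cos(3*s)/3.
Apply parts 4 times (tabular method): alternate signs, differentiate u down to 0, integrate dv up.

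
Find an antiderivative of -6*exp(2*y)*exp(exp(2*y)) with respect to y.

Let u = exp(2*y), so du = (2*exp(2*y)) dy.
Rewriting, the integral becomes -3·∫ e^u du = -3·e^u.
Substituting back, u = exp(2*y).

-3*exp(exp(2*y)) + C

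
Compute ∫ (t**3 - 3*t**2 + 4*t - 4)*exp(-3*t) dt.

Use integration by parts with u = t**3 - 3*t**2 + 4*t - 4, dv = exp(-3*t) dt, so v = -exp(-3*t)/3.
Apply parts 3 times (tabular method): alternate signs, differentiate u down to 0, integrate dv up.

(-9*t**3 + 18*t**2 - 24*t + 28)*exp(-3*t)/27 + C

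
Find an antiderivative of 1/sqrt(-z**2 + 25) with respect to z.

Substitute z = 5·sin(θ), so dz = 5·cos(θ) dθ and the radical becomes sqrt(-z**2 + 25) = 5·cos(θ) by the Pythagorean identity.
Integrate the resulting trig expression in θ, then back-substitute θ = asin(z/5), sin(θ) = z/5, cos(θ) = sqrt(-z**2 + 25)/5 (absorbing any constant into C).

asin(z/5) + C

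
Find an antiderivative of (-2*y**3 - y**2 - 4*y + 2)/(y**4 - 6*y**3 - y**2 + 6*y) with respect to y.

Factor the denominator: y*(y - 6)*(y - 1)*(y + 1).
Partial-fraction decomposition: -1/(2*(y + 1)) + 1/(2*(y - 1)) - 7/(3*(y - 6)) + 1/(3*y).
Integrate each term: A/(y−a) contributes A·log|y−a|.

log(y)/3 - 7*log(y - 6)/3 + log(y - 1)/2 - log(y + 1)/2 + C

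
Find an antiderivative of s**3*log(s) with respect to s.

s**4*log(s)/4 - s**4/16 + C

Use integration by parts with u = log(s), dv = s**3 ds.
Then du = 1/s ds and v = s**4/4.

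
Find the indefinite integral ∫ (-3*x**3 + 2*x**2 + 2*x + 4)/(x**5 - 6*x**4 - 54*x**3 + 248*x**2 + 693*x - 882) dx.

-9487*log(x - 7)/76050 + 5*log(x - 1)/1008 - 97*log(x + 3)/1200 + 712*log(x + 6)/3549 + 913/(780*x - 5460) + C

Factor the denominator: (x - 7)**2*(x - 1)*(x + 3)*(x + 6).
Partial-fraction decomposition: 712/(3549*(x + 6)) - 97/(1200*(x + 3)) + 5/(1008*(x - 1)) - 9487/(76050*(x - 7)) - 913/(780*(x - 7)**2).
Integrate each term; A/(x−a) gives A·log|x−a|; A/(x−a)² gives −A/(x−a).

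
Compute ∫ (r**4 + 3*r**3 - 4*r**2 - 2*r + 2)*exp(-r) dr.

(-r**4 - 7*r**3 - 17*r**2 - 32*r - 34)*exp(-r) + C

Use integration by parts with u = r**4 + 3*r**3 - 4*r**2 - 2*r + 2, dv = exp(-r) dr, so v = -exp(-r).
Apply parts 4 times (tabular method): alternate signs, differentiate u down to 0, integrate dv up.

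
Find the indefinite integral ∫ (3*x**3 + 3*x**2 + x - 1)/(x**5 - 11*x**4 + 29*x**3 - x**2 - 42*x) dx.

log(x)/42 + 591*log(x - 7)/560 - 55*log(x - 3)/24 + 37*log(x - 2)/30 - log(x + 1)/48 + C

Factor the denominator: x*(x - 7)*(x - 3)*(x - 2)*(x + 1).
Partial-fraction decomposition: -1/(48*(x + 1)) + 37/(30*(x - 2)) - 55/(24*(x - 3)) + 591/(560*(x - 7)) + 1/(42*x).
Integrate each term: A/(x−a) contributes A·log|x−a|.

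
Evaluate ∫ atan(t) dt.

Use integration by parts with u = arctan(t), dv = dt.
Then du = 1/(t**2 + 1) dt.

t*atan(t) - log(t**2 + 1)/2 + C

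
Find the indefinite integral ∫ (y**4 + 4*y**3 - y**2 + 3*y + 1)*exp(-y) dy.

Use integration by parts with u = y**4 + 4*y**3 - y**2 + 3*y + 1, dv = exp(-y) dy, so v = -exp(-y).
Apply parts 4 times (tabular method): alternate signs, differentiate u down to 0, integrate dv up.

(-y**4 - 8*y**3 - 23*y**2 - 49*y - 50)*exp(-y) + C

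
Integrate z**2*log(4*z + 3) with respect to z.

Use integration by parts with u = log(4*z + 3), dv = z**2 dz.
Then du = 4/(4*z + 3) dz and v = z**3/3.

z**3*log(4*z + 3)/3 - z**3/9 + z**2/8 - 3*z/16 + 9*log(4*z + 3)/64 + C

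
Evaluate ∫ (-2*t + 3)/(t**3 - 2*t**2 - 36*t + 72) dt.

-3*log(t - 6)/16 + log(t - 2)/32 + 5*log(t + 6)/32 + C

Factor the denominator: (t - 6)*(t - 2)*(t + 6).
Partial-fraction decomposition: 5/(32*(t + 6)) + 1/(32*(t - 2)) - 3/(16*(t - 6)).
Integrate each term: A/(t−a) contributes A·log|t−a|.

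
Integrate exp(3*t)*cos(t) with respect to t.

Let I denote the integral. Integrate by parts with u = cos(t), dv = exp(3*t) dt, so v = exp(3*t)/3: I = exp(3*t)*cos(t)/3 + (1/3)·∫ exp(3*t)*sin(t) dt.
Apply parts again with u = sin(t), dv = exp(3*t) dt: ∫ exp(3*t)*sin(t) dt = exp(3*t)*sin(t)/3 − (1/3)·I. Substituting back brings back I: I = exp(3*t)*sin(t)/9 + exp(3*t)*cos(t)/3 − (1/9)·I.
Solving for I: (1 + 1/9)·I equals the remaining terms, so I = (9/10)·(exp(3*t)*sin(t)/9 + exp(3*t)*cos(t)/3).

exp(3*t)*sin(t)/10 + 3*exp(3*t)*cos(t)/10 + C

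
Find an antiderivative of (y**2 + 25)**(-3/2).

y/(25*sqrt(y**2 + 25)) + C

Substitute y = 5·tan(θ), so dy = 5·sec(θ)^2 dθ and the radical becomes sqrt(y**2 + 25) = 5·sec(θ) by the Pythagorean identity.
Integrate the resulting trig expression in θ, then back-substitute tan(θ) = y/5, sec(θ) = sqrt(y**2 + 25)/5 (absorbing any constant into C).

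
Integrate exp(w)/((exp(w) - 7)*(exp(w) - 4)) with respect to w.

Let u = e^w, du = e^w dw.
The integral becomes ∫ du/((u-4)(u-7)); decompose into partial fractions.

log(exp(w) - 7)/3 - log(exp(w) - 4)/3 + C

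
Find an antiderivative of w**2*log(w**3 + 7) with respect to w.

Let u = w**3 + 7, so du = (3*w**2) dw.
The integral becomes (1/3)·∫ log(u) du; integrate by parts with u′=log(u), dv′=du.

w**3*log(w**3 + 7)/3 - w**3/3 + 7*log(w**3 + 7)/3 + C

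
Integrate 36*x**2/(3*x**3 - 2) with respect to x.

4*log(3*x**3 - 2) + C

Let u = 3*x**3 - 2, so du = (9*x**2) dx.
Rewriting, the integral becomes 4·∫ 1/u du = 4·log(u).
Substituting back, u = 3*x**3 - 2.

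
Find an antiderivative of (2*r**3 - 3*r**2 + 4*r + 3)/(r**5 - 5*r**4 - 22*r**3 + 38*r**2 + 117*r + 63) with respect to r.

57*log(r - 7)/256 - 7*log(r - 3)/64 + 67*log(r + 1)/256 - 3*log(r + 3)/8 + 3/(32*r + 32) + C

Factor the denominator: (r - 7)*(r - 3)*(r + 1)**2*(r + 3).
Partial-fraction decomposition: -3/(8*(r + 3)) + 67/(256*(r + 1)) - 3/(32*(r + 1)**2) - 7/(64*(r - 3)) + 57/(256*(r - 7)).
Integrate each term; A/(r−a) gives A·log|r−a|; A/(r−a)² gives −A/(r−a).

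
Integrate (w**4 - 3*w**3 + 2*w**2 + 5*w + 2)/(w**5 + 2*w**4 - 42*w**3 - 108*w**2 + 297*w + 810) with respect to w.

Factor the denominator: (w - 6)*(w - 3)*(w + 3)**2*(w + 5).
Partial-fraction decomposition: 1027/(352*(w + 5)) - 1049/(486*(w + 3)) + 167/(108*(w + 3)**2) - 35/(864*(w - 3)) + 752/(2673*(w - 6)).
Integrate each term; A/(w−a) gives A·log|w−a|; A/(w−a)² gives −A/(w−a).

752*log(w - 6)/2673 - 35*log(w - 3)/864 - 1049*log(w + 3)/486 + 1027*log(w + 5)/352 - 167/(108*w + 324) + C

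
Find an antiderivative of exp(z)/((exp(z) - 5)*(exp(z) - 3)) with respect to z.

log(exp(z) - 5)/2 - log(exp(z) - 3)/2 + C

Let u = e^z, du = e^z dz.
The integral becomes ∫ du/((u-5)(u-3)); decompose into partial fractions.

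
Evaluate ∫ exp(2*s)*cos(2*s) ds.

exp(2*s)*sin(2*s)/4 + exp(2*s)*cos(2*s)/4 + C

Let I denote the integral. Integrate by parts with u = cos(2*s), dv = exp(2*s) ds, so v = exp(2*s)/2: I = exp(2*s)*cos(2*s)/2 + ∫ exp(2*s)*sin(2*s) ds.
Apply parts again with u = sin(2*s), dv = exp(2*s) ds: ∫ exp(2*s)*sin(2*s) ds = exp(2*s)*sin(2*s)/2 − I. Substituting back brings back I: I = exp(2*s)*sin(2*s)/2 + exp(2*s)*cos(2*s)/2 − I.
Solving for I: (1 + 1)·I equals the remaining terms, so I = (1/2)·(exp(2*s)*sin(2*s)/2 + exp(2*s)*cos(2*s)/2).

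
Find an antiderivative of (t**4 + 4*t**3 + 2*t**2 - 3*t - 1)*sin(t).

Use integration by parts with u = t**4 + 4*t**3 + 2*t**2 - 3*t - 1, dv = sin(t) dt, so v = -cos(t).
Apply parts 4 times (tabular method): alternate signs, differentiate u down to 0, integrate dv up.

-t**4*cos(t) + 4*t**3*sin(t) - 4*t**3*cos(t) + 12*t**2*sin(t) + 10*t**2*cos(t) - 20*t*sin(t) + 27*t*cos(t) - 27*sin(t) - 19*cos(t) + C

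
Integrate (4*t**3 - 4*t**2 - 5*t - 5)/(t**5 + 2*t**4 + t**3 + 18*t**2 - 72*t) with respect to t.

Factor the denominator: t*(t - 2)*(t + 4)*(t**2 + 9).
Partial-fraction decomposition: (253*t + 1143)/(585*(t**2 + 9)) - 61/(120*(t + 4)) + 1/(156*(t - 2)) + 5/(72*t).
Integrate each term; A/(t−a) gives A·log|t−a|; the (Bt+D)/(t²+p²) term gives a log and an atan.

5*log(t)/72 + log(t - 2)/156 - 61*log(t + 4)/120 + 253*log(t**2 + 9)/1170 + 127*atan(t/3)/195 + C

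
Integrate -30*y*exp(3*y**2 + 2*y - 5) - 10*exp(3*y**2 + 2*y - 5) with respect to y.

Let u = 3*y**2 + 2*y - 5, so du = (6*y + 2) dy.
Rewriting, the integral becomes -5·∫ e^u du = -5·e^u.
Substituting back, u = 3*y**2 + 2*y - 5.

-5*exp(3*y**2 + 2*y - 5) + C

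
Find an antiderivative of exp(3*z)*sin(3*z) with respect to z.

exp(3*z)*sin(3*z)/6 - exp(3*z)*cos(3*z)/6 + C

Let I denote the integral. Integrate by parts with u = sin(3*z), dv = exp(3*z) dz, so v = exp(3*z)/3: I = exp(3*z)*sin(3*z)/3 − ∫ exp(3*z)*cos(3*z) dz.
Apply parts again with u = cos(3*z), dv = exp(3*z) dz: ∫ exp(3*z)*cos(3*z) dz = exp(3*z)*cos(3*z)/3 + I. Substituting back brings back I: I = exp(3*z)*sin(3*z)/3 - exp(3*z)*cos(3*z)/3 − I.
Solving for I: (1 + 1)·I equals the remaining terms, so I = (1/2)·(exp(3*z)*sin(3*z)/3 - exp(3*z)*cos(3*z)/3).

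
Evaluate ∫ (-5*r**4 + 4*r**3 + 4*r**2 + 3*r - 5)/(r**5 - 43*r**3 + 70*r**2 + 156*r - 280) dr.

Factor the denominator: (r - 5)*(r - 2)**2*(r + 2)*(r + 7).
Partial-fraction decomposition: -13207/(4860*(r + 7)) + 107/(560*(r + 2)) + 3317/(3888*(r - 2)) + 31/(108*(r - 2)**2) - 2515/(756*(r - 5)).
Integrate each term; A/(r−a) gives A·log|r−a|; A/(r−a)² gives −A/(r−a).

-2515*log(r - 5)/756 + 3317*log(r - 2)/3888 + 107*log(r + 2)/560 - 13207*log(r + 7)/4860 - 31/(108*r - 216) + C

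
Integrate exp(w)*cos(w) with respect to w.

exp(w)*sin(w)/2 + exp(w)*cos(w)/2 + C

Let I denote the integral. Integrate by parts with u = cos(w), dv = exp(w) dw, so v = exp(w): I = exp(w)*cos(w) + ∫ exp(w)*sin(w) dw.
Apply parts again with u = sin(w), dv = exp(w) dw: ∫ exp(w)*sin(w) dw = exp(w)*sin(w) − I. Substituting back brings back I: I = exp(w)*sin(w) + exp(w)*cos(w) − I.
Solving for I: (1 + 1)·I equals the remaining terms, so I = (1/2)·(exp(w)*sin(w) + exp(w)*cos(w)).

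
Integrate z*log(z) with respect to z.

z**2*log(z)/2 - z**2/4 + C

Use integration by parts with u = log(z), dv = z dz.
Then du = 1/z dz and v = z**2/2.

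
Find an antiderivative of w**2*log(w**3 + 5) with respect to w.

w**3*log(w**3 + 5)/3 - w**3/3 + 5*log(w**3 + 5)/3 + C

Let u = w**3 + 5, so du = (3*w**2) dw.
The integral becomes (1/3)·∫ log(u) du; integrate by parts with u′=log(u), dv′=du.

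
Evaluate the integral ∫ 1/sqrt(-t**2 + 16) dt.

Substitute t = 4·sin(θ), so dt = 4·cos(θ) dθ and the radical becomes sqrt(-t**2 + 16) = 4·cos(θ) by the Pythagorean identity.
Integrate the resulting trig expression in θ, then back-substitute θ = asin(t/4), sin(θ) = t/4, cos(θ) = sqrt(-t**2 + 16)/4 (absorbing any constant into C).

asin(t/4) + C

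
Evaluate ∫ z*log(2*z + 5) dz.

z**2*log(2*z + 5)/2 - z**2/4 + 5*z/4 - 25*log(2*z + 5)/8 + C

Use integration by parts with u = log(2*z + 5), dv = z dz.
Then du = 2/(2*z + 5) dz and v = z**2/2.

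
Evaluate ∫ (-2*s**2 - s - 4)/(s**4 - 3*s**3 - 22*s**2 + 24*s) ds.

-log(s)/6 - 41*log(s - 6)/150 + 7*log(s - 1)/25 + 4*log(s + 4)/25 + C

Factor the denominator: s*(s - 6)*(s - 1)*(s + 4).
Partial-fraction decomposition: 4/(25*(s + 4)) + 7/(25*(s - 1)) - 41/(150*(s - 6)) - 1/(6*s).
Integrate each term: A/(s−a) contributes A·log|s−a|.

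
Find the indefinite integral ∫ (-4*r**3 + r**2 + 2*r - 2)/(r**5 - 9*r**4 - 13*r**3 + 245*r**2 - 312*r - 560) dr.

-437*log(r - 7)/288 + 104*log(r - 4)/75 - log(r + 1)/800 + 19*log(r + 5)/144 - 26/(15*r - 60) + C

Factor the denominator: (r - 7)*(r - 4)**2*(r + 1)*(r + 5).
Partial-fraction decomposition: 19/(144*(r + 5)) - 1/(800*(r + 1)) + 104/(75*(r - 4)) + 26/(15*(r - 4)**2) - 437/(288*(r - 7)).
Integrate each term; A/(r−a) gives A·log|r−a|; A/(r−a)² gives −A/(r−a).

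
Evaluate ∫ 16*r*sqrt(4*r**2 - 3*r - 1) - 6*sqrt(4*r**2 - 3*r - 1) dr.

Let u = 4*r**2 - 3*r - 1, so du = (8*r - 3) dr.
Rewriting, the integral becomes 2·∫ √u du = 2·(2/3)u^(3/2).
Substituting back, u = 4*r**2 - 3*r - 1.

4*(4*r**2 - 3*r - 1)**(3/2)/3 + C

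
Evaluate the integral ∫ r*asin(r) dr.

r**2*asin(r)/2 + r*sqrt(-r**2 + 1)/4 - asin(r)/4 + C

Use integration by parts with u = arcsin(r), dv = r dr.
Then du = 1/sqrt(-r**2 + 1) dr.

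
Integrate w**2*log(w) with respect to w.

Use integration by parts with u = log(w), dv = w**2 dw.
Then du = 1/w dw and v = w**3/3.

w**3*log(w)/3 - w**3/9 + C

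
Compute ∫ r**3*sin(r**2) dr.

-r**2*cos(r**2)/2 + sin(r**2)/2 + C

Let u = r², du = 2r dr; rewrite as (1/2)∫ u^1·sin(1u) du.
Now integrate by parts 1 time.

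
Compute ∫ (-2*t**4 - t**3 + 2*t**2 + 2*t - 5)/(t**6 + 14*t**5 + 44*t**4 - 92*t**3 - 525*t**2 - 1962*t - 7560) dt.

Factor the denominator: (t - 4)*(t + 5)*(t + 6)*(t + 7)*(t**2 + 9).
Partial-fraction decomposition: -(37727*t - 82317)/(1109250*(t**2 + 9)) + 1095/(319*(t + 7)) - 2321/(450*(t + 6)) + 545/(306*(t + 5)) - 541/(24750*(t - 4)).
Integrate each term; A/(t−a) gives A·log|t−a|; the (Bt+D)/(t²+p²) term gives a log and an atan.

-541*log(t - 4)/24750 + 545*log(t + 5)/306 - 2321*log(t + 6)/450 + 1095*log(t + 7)/319 - 37727*log(t**2 + 9)/2218500 + 27439*atan(t/3)/1109250 + C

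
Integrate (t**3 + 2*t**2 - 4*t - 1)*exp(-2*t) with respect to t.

Use integration by parts with u = t**3 + 2*t**2 - 4*t - 1, dv = exp(-2*t) dt, so v = -exp(-2*t)/2.
Apply parts 3 times (tabular method): alternate signs, differentiate u down to 0, integrate dv up.

(-4*t**3 - 14*t**2 + 2*t + 5)*exp(-2*t)/8 + C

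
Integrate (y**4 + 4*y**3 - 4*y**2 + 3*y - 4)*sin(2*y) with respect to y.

Use integration by parts with u = y**4 + 4*y**3 - 4*y**2 + 3*y - 4, dv = sin(2*y) dy, so v = -cos(2*y)/2.
Apply parts 4 times (tabular method): alternate signs, differentiate u down to 0, integrate dv up.

-y**4*cos(2*y)/2 + y**3*sin(2*y) - 2*y**3*cos(2*y) + 3*y**2*sin(2*y) + 7*y**2*cos(2*y)/2 - 7*y*sin(2*y)/2 + 3*y*cos(2*y)/2 - 3*sin(2*y)/4 + cos(2*y)/4 + C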